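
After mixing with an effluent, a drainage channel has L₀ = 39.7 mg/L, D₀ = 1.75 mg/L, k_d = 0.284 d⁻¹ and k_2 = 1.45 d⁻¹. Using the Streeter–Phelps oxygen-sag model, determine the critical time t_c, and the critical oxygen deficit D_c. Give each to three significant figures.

At the critical point dD/dt = 0, so k_d L₀ e^(−k_d t) = k_2 D. Substituting D(t) from the Streeter–Phelps equation and solving for t gives
t_c = ln[(k_2/k_d)(1 − D₀(k_2−k_d)/(k_d L₀))] / (k_2−k_d).
Here k_2−k_d = 1.166 d⁻¹ and 1 − D₀(k_2−k_d)/(k_d L₀) = 1 − 1.75×1.166/(0.284×39.7) = 0.8190, so
t_c = ln(5.106 × 0.8190) / 1.166 = 1.431 / 1.166 = 1.227 d.
L(t_c) = L₀ e^(−k_d t_c) = 39.7 × 0.7058 = 28.02 mg/L, and at the critical point k_2 D_c = k_d L, so D_c = (0.284/1.45) × 28.02 = 5.488 mg/L.

t_c ≈ 1.23 d; D_c ≈ 5.49 mg/L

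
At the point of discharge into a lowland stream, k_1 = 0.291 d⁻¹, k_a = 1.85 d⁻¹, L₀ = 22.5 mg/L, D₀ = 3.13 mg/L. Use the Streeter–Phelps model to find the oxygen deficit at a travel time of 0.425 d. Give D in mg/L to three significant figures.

k_1 L₀/(k_a−k_1) = 0.291×22.5/(1.85−0.291) = 6.547/1.559 = 4.200 mg/L.
e^(−k_1 t) = e^(−0.291×0.4250) = 0.8837; e^(−k_a t) = e^(−1.85×0.4250) = 0.4555.
D = 4.200 × (0.8837 − 0.4555) + 3.13 × 0.4555 = 1.798 + 1.426 = 3.224 mg/L.

D ≈ 3.22 mg/L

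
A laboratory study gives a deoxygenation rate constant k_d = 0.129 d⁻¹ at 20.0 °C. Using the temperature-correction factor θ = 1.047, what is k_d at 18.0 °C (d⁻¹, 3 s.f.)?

k_d ≈ 0.118 d⁻¹

k_d(T₂) = k_d(T₁) · θ^(T₂−T₁) = 0.129 × 1.047^(18.0−20.0)
= 0.129 × 1.047^-2.00 = 0.129 × 0.9122 = 0.1177 d⁻¹.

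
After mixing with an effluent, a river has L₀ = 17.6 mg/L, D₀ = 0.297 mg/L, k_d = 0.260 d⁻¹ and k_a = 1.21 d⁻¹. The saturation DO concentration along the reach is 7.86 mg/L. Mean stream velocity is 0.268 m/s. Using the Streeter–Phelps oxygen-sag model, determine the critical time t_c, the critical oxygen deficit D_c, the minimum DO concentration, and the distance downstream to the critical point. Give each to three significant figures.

With k_a/k_d = 4.654 and 1 − D₀(k_a−k_d)/(k_d L₀) = 0.9383,
t_c = ln(4.654 × 0.9383) / (1.21 − 0.260) = ln(4.367) / 0.9500 = 1.474/0.9500 = 1.552 d.
L(t_c) = L₀ e^(−k_d t_c) = 17.6 × 0.6680 = 11.76 mg/L, and at the critical point k_a D_c = k_d L, so D_c = (0.260/1.21) × 11.76 = 2.526 mg/L.
Minimum DO = C_s − D_c = 7.86 − 2.526 = 5.334 mg/L.
x_c = v t_c = 0.268 m/s × 1.552 d × 86400 s/d = 35930 m ≈ 35.9 km.

t_c ≈ 1.55 d; D_c ≈ 2.53 mg/L; min DO ≈ 5.33 mg/L; x_c ≈ 35.9 km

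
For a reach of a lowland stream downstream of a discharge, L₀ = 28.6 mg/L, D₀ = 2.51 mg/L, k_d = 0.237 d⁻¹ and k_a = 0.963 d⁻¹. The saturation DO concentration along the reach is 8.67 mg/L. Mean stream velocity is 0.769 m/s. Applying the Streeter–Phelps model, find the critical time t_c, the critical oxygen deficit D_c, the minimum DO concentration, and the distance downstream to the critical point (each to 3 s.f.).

t_c = [1/(k_a−k_d)] ln[(k_a/k_d)(1 − D₀(k_a−k_d)/(k_d L₀))]
= [1/(0.963−0.237)] ln[(0.963/0.237)(1 − 2.51×0.7260/(0.237×28.6))]
= (1/0.7260) ln[4.063 × 0.7312] = 1.377 × ln(2.971) = 1.377 × 1.089 = 1.500 d.
D_c = (k_d/k_a) L₀ e^(−k_d t_c) = (0.237/0.963) × 28.6 × e^(−0.237×1.500) = 0.2461 × 28.6 × 0.7009 = 4.933 mg/L.
Minimum DO = C_s − D_c = 8.67 − 4.933 = 3.737 mg/L.
x_c = v t_c = 0.769 m/s × 1.500 d × 86400 s/d = 99650 m ≈ 99.7 km.

t_c ≈ 1.50 d; D_c ≈ 4.93 mg/L; min DO ≈ 3.74 mg/L; x_c ≈ 99.7 km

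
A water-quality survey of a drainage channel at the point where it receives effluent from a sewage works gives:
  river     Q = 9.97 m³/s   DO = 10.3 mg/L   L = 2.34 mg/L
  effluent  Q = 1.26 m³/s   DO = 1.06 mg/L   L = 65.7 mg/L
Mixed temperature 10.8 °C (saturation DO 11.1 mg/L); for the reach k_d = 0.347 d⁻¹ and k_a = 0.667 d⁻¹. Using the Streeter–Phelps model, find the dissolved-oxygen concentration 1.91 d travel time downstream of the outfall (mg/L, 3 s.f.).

DO ≈ 8.17 mg/L

Mixed DO = (9.97×10.3 + 1.26×1.06)/(9.97+1.26) = 104.0/11.23 = 9.263 mg/L.
Mixed L₀ = (9.97×2.34 + 1.26×65.7)/(11.23) = 106.1/11.23 = 9.449 mg/L.
Initial deficit D₀ = C_s − DO₀ = 11.1 − 9.263 = 1.837 mg/L.
D(1.91) = [0.347×9.449/(0.667−0.347)](e^(−0.347×1.91) − e^(−0.667×1.91)) + 1.837 e^(−0.667×1.91)
= 10.25 × (0.5154 − 0.2797) + 1.837 × 0.2797 = 2.929 mg/L.
DO = 11.1 − 2.929 = 8.171 mg/L.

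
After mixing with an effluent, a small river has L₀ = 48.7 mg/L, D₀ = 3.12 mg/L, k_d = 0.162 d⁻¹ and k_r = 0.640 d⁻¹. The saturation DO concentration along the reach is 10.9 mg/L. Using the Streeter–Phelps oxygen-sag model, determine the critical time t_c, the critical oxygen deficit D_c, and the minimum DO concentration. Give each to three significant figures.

With k_r/k_d = 3.951 and 1 − D₀(k_r−k_d)/(k_d L₀) = 0.8110,
t_c = ln(3.951 × 0.8110) / (0.640 − 0.162) = ln(3.204) / 0.4780 = 1.164/0.4780 = 2.436 d.
D_c = (k_d/k_r) L₀ e^(−k_d t_c) = (0.162/0.640) × 48.7 × e^(−0.162×2.436) = 0.2531 × 48.7 × 0.6739 = 8.308 mg/L.
Minimum DO = C_s − D_c = 10.9 − 8.308 = 2.592 mg/L.

t_c ≈ 2.44 d; D_c ≈ 8.31 mg/L; min DO ≈ 2.59 mg/L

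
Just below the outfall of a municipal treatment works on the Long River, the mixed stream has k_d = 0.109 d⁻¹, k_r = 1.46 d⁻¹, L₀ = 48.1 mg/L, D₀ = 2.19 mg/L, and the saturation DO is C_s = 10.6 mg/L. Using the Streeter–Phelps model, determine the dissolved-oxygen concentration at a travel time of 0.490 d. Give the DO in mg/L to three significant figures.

DO ≈ 7.75 mg/L

k_d L₀/(k_r−k_d) = 0.109×48.1/(1.46−0.109) = 5.243/1.351 = 3.881 mg/L.
e^(−k_d t) = e^(−0.109×0.4900) = 0.9480; e^(−k_r t) = e^(−1.46×0.4900) = 0.4890.
D = 3.881 × (0.9480 − 0.4890) + 2.19 × 0.4890 = 1.781 + 1.071 = 2.852 mg/L.
DO = C_s − D = 10.6 − 2.852 = 7.748 mg/L.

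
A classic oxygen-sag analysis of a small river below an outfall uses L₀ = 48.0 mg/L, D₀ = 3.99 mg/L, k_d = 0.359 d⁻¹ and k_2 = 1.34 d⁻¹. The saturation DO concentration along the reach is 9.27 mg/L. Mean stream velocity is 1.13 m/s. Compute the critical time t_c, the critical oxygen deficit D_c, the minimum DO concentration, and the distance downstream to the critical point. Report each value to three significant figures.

At the critical point dD/dt = 0, so k_d L₀ e^(−k_d t) = k_2 D. Substituting D(t) from the Streeter–Phelps equation and solving for t gives
t_c = ln[(k_2/k_d)(1 − D₀(k_2−k_d)/(k_d L₀))] / (k_2−k_d).
Here k_2−k_d = 0.9810 d⁻¹ and 1 − D₀(k_2−k_d)/(k_d L₀) = 1 − 3.99×0.9810/(0.359×48.0) = 0.7729, so
t_c = ln(3.733 × 0.7729) / 0.9810 = 1.059 / 0.9810 = 1.080 d.
D_c = (k_d/k_2) L₀ e^(−k_d t_c) = (0.359/1.34) × 48.0 × e^(−0.359×1.080) = 0.2679 × 48.0 × 0.6786 = 8.727 mg/L.
Minimum DO = C_s − D_c = 9.27 − 8.727 = 0.5432 mg/L.
x_c = v t_c = 1.13 m/s × 1.080 d × 86400 s/d = 105400 m ≈ 105 km.

t_c ≈ 1.08 d; D_c ≈ 8.73 mg/L; min DO ≈ 0.543 mg/L; x_c ≈ 105 km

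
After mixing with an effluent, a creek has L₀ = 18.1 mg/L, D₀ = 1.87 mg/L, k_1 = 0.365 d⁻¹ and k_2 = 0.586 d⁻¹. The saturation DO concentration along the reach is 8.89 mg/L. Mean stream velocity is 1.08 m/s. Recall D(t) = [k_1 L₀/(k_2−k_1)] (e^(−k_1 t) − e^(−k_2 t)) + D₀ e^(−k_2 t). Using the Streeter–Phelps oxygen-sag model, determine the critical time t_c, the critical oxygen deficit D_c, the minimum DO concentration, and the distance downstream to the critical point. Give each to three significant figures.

t_c ≈ 1.85 d; D_c ≈ 5.74 mg/L; min DO ≈ 3.15 mg/L; x_c ≈ 173 km

t_c = [1/(k_2−k_1)] ln[(k_2/k_1)(1 − D₀(k_2−k_1)/(k_1 L₀))]
= [1/(0.586−0.365)] ln[(0.586/0.365)(1 − 1.87×0.2210/(0.365×18.1))]
= (1/0.2210) ln[1.605 × 0.9374] = 4.525 × ln(1.505) = 4.525 × 0.4088 = 1.850 d.
L(t_c) = L₀ e^(−k_1 t_c) = 18.1 × 0.5091 = 9.214 mg/L, and at the critical point k_2 D_c = k_1 L, so D_c = (0.365/0.586) × 9.214 = 5.739 mg/L.
Minimum DO = C_s − D_c = 8.89 − 5.739 = 3.151 mg/L.
x_c = v t_c = 1.08 m/s × 1.850 d × 86400 s/d = 172600 m ≈ 173 km.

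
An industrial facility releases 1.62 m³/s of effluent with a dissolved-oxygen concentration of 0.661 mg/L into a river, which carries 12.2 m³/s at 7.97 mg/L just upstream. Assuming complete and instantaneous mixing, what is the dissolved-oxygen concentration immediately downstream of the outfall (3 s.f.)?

7.11 mg/L

Flow-weighted mixing: C = (Q_r C_r + Q_w C_w)/(Q_r + Q_w)
= (12.2×7.97 + 1.62×0.661)/(12.2 + 1.62) = 98.30/13.82 = 7.113 mg/L.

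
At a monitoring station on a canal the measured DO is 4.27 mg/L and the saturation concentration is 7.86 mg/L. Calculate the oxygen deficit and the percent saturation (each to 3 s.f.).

D = C_s − C = 7.86 − 4.27 = 3.59 mg/L.
% saturation = 4.27/7.86 × 100 = 54.3 %.

D ≈ 3.59 mg/L; 54.3 % saturation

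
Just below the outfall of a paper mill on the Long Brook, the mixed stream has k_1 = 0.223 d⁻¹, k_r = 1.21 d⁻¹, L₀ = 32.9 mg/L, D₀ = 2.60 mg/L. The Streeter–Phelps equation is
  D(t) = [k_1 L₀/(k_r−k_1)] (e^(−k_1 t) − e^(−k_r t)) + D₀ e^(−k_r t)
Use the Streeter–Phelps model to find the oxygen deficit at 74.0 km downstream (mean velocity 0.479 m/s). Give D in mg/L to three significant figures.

Travel time t = x/v = 74.0 km / (0.479 m/s) = 74000 m / 0.479 m/s = 154500 s = 1.788 d.
k_1 L₀/(k_r−k_1) = 0.223×32.9/(1.21−0.223) = 7.337/0.9870 = 7.433 mg/L.
e^(−k_1 t) = e^(−0.223×1.788) = 0.6712; e^(−k_r t) = e^(−1.21×1.788) = 0.1149.
D = 7.433 × (0.6712 − 0.1149) + 2.60 × 0.1149 = 4.135 + 0.2988 = 4.434 mg/L.

D ≈ 4.43 mg/L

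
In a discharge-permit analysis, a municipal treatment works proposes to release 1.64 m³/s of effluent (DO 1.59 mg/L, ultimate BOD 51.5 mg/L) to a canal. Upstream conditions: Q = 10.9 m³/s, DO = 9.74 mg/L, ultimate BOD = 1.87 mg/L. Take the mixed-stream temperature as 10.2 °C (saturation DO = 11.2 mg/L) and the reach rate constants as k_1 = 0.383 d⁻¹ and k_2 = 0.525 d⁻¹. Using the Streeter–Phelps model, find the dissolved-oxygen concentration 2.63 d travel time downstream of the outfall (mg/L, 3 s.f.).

DO ≈ 8.00 mg/L

Mixed DO = (10.9×9.74 + 1.64×1.59)/(10.9+1.64) = 108.8/12.54 = 8.674 mg/L.
Mixed L₀ = (10.9×1.87 + 1.64×51.5)/(12.54) = 104.8/12.54 = 8.361 mg/L.
Initial deficit D₀ = C_s − DO₀ = 11.2 − 8.674 = 2.526 mg/L.
D(2.63) = [0.383×8.361/(0.525−0.383)](e^(−0.383×2.63) − e^(−0.525×2.63)) + 2.526 e^(−0.525×2.63)
= 22.55 × (0.3652 − 0.2514) + 2.526 × 0.2514 = 3.202 mg/L.
DO = 11.2 − 3.202 = 7.998 mg/L.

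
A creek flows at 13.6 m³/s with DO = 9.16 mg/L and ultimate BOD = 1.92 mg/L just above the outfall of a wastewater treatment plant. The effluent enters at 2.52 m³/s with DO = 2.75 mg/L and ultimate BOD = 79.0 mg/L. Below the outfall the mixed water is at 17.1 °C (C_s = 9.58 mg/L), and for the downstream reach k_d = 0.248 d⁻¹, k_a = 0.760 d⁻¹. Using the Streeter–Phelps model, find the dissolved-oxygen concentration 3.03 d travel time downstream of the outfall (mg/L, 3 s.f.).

Mixed DO = (13.6×9.16 + 2.52×2.75)/(13.6+2.52) = 131.5/16.12 = 8.158 mg/L.
Mixed L₀ = (13.6×1.92 + 2.52×79.0)/(16.12) = 225.2/16.12 = 13.97 mg/L.
Initial deficit D₀ = C_s − DO₀ = 9.58 − 8.158 = 1.422 mg/L.
D(3.03) = [0.248×13.97/(0.760−0.248)](e^(−0.248×3.03) − e^(−0.760×3.03)) + 1.422 e^(−0.760×3.03)
= 6.767 × (0.4717 − 0.09998) + 1.422 × 0.09998 = 2.657 mg/L.
DO = 9.58 − 2.657 = 6.923 mg/L.

DO ≈ 6.92 mg/L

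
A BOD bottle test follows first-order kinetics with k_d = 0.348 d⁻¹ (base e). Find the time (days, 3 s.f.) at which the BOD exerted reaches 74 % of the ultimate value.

t ≈ 3.87 d

y/L₀ = 1 − e^(−k_d t) = 0.74 ⇒ e^(−k_d t) = 0.260
t = −ln(0.260) / 0.348 = 1.347 / 0.348 = 3.871 d.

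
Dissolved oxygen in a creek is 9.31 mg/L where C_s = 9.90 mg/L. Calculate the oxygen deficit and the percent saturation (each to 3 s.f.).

D = C_s − C = 9.90 − 9.31 = 0.590 mg/L.
% saturation = 9.31/9.90 × 100 = 94.0 %.

D ≈ 0.590 mg/L; 94.0 % saturation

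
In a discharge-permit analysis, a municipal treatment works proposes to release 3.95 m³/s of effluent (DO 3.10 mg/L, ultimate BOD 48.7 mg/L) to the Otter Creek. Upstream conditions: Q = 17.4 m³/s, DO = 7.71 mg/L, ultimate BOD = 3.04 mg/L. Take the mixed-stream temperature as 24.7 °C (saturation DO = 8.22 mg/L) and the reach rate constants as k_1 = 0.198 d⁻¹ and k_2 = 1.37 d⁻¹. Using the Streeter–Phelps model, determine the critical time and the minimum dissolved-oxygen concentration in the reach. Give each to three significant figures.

Mixed DO = (17.4×7.71 + 3.95×3.10)/(17.4+3.95) = 146.4/21.35 = 6.857 mg/L.
Mixed L₀ = (17.4×3.04 + 3.95×48.7)/(21.35) = 245.3/21.35 = 11.49 mg/L.
Initial deficit D₀ = C_s − DO₀ = 8.22 − 6.857 = 1.363 mg/L.
t_c = (1/1.172) ln[(1.37/0.198)(1 − 1.363×1.172/(0.198×11.49))] = 0.8532 × ln(2.060) = 0.6167 d.
D_c = (0.198/1.37) × 11.49 × e^(−0.198×0.6167) = 0.1445 × 11.49 × 0.8851 = 1.469 mg/L.
Minimum DO = 8.22 − 1.469 = 6.751 mg/L.

t_c ≈ 0.617 d; minimum DO ≈ 6.75 mg/L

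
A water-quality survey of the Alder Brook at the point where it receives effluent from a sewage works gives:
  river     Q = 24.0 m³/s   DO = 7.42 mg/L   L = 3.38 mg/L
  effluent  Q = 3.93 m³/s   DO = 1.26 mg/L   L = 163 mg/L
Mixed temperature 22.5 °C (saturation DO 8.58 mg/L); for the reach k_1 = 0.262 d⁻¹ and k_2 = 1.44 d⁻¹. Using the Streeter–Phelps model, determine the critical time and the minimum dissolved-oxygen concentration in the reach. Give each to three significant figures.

t_c ≈ 1.08 d; minimum DO ≈ 5.03 mg/L

Mixed DO = (24.0×7.42 + 3.93×1.26)/(24.0+3.93) = 183.0/27.93 = 6.553 mg/L.
Mixed L₀ = (24.0×3.38 + 3.93×163)/(27.93) = 721.7/27.93 = 25.84 mg/L.
Initial deficit D₀ = C_s − DO₀ = 8.58 − 6.553 = 2.027 mg/L.
t_c = (1/1.178) ln[(1.44/0.262)(1 − 2.027×1.178/(0.262×25.84))] = 0.8489 × ln(3.558) = 1.077 d.
D_c = (0.262/1.44) × 25.84 × e^(−0.262×1.077) = 0.1819 × 25.84 × 0.7541 = 3.545 mg/L.
Minimum DO = 8.58 − 3.545 = 5.035 mg/L.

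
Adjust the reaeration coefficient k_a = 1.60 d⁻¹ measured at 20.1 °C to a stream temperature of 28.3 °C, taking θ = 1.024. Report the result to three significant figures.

k_a(T₂) = k_a(T₁) · θ^(T₂−T₁) = 1.60 × 1.024^(28.3−20.1)
= 1.60 × 1.024^8.20 = 1.60 × 1.215 = 1.943 d⁻¹.

k_a ≈ 1.94 d⁻¹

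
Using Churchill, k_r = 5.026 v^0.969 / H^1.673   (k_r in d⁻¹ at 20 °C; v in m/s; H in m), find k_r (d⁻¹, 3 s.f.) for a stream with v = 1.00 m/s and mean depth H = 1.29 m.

k_r = 5.026 × 1.00^0.969 / 1.29^1.673 = 5.026 × 1.000 / 1.531 = 3.283 d⁻¹.

k_r ≈ 3.28 d⁻¹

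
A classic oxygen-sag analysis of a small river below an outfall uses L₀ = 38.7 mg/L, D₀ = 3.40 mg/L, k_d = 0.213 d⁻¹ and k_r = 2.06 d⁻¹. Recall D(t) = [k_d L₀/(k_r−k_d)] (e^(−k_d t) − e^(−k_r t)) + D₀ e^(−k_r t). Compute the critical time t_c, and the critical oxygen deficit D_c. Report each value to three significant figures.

t_c ≈ 0.452 d; D_c ≈ 3.63 mg/L

t_c = [1/(k_r−k_d)] ln[(k_r/k_d)(1 − D₀(k_r−k_d)/(k_d L₀))]
= [1/(2.06−0.213)] ln[(2.06/0.213)(1 − 3.40×1.847/(0.213×38.7))]
= (1/1.847) ln[9.671 × 0.2382] = 0.5414 × ln(2.303) = 0.5414 × 0.8344 = 0.4518 d.
L(t_c) = L₀ e^(−k_d t_c) = 38.7 × 0.9083 = 35.15 mg/L, and at the critical point k_r D_c = k_d L, so D_c = (0.213/2.06) × 35.15 = 3.634 mg/L.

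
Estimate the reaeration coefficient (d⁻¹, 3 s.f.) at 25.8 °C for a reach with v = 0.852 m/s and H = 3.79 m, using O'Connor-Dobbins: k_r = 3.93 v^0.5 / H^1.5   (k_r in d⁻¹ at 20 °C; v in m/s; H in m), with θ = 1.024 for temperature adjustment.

k_r ≈ 0.564 d⁻¹

k_r(20) = 3.93 × 0.852^0.5 / 3.79^1.5 = 3.93 × 0.9230 / 7.378 = 0.4916 d⁻¹.
k_r(25.8) = 0.4916 × 1.024^(25.8−20) = 0.4916 × 1.147 = 0.5641 d⁻¹.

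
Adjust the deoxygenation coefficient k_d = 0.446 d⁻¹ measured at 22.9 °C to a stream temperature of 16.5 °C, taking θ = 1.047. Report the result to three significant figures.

k_d ≈ 0.332 d⁻¹

k_d(T₂) = k_d(T₁) · θ^(T₂−T₁) = 0.446 × 1.047^(16.5−22.9)
= 0.446 × 1.047^-6.40 = 0.446 × 0.7453 = 0.3324 d⁻¹.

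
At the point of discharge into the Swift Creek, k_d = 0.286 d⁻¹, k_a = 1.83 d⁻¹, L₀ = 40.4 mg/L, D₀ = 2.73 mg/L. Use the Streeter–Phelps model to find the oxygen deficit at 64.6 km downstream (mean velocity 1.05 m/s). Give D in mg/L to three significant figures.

Travel time t = x/v = 64.6 km / (1.05 m/s) = 64600 m / 1.05 m/s = 61520 s = 0.7121 d.
k_d L₀/(k_a−k_d) = 0.286×40.4/(1.83−0.286) = 11.55/1.544 = 7.483 mg/L.
e^(−k_d t) = e^(−0.286×0.7121) = 0.8157; e^(−k_a t) = e^(−1.83×0.7121) = 0.2717.
D = 7.483 × (0.8157 − 0.2717) + 2.73 × 0.2717 = 4.071 + 0.7417 = 4.813 mg/L.

D ≈ 4.81 mg/L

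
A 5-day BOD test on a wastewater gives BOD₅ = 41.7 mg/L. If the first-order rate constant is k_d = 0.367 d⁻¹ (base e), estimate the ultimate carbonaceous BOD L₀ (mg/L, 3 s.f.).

BOD₅ = L₀(1 − e^(−5k_d)) ⇒ L₀ = BOD₅ / (1 − e^(−5×0.367))
= 41.7 / (1 − 0.1596) = 41.7 / 0.8404 = 49.62 mg/L.

L₀ ≈ 49.6 mg/L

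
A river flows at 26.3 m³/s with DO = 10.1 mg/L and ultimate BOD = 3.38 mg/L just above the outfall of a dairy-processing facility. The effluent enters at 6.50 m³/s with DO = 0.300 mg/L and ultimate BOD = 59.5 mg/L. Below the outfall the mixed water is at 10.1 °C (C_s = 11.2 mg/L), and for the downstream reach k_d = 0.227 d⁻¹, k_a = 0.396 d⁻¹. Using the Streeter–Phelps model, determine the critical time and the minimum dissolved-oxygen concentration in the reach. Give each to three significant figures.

t_c ≈ 2.29 d; minimum DO ≈ 6.25 mg/L

Mixed DO = (26.3×10.1 + 6.50×0.300)/(26.3+6.50) = 267.6/32.80 = 8.158 mg/L.
Mixed L₀ = (26.3×3.38 + 6.50×59.5)/(32.80) = 475.6/32.80 = 14.50 mg/L.
Initial deficit D₀ = C_s − DO₀ = 11.2 − 8.158 = 3.042 mg/L.
t_c = (1/0.1690) ln[(0.396/0.227)(1 − 3.042×0.1690/(0.227×14.50))] = 5.917 × ln(1.472) = 2.288 d.
D_c = (0.227/0.396) × 14.50 × e^(−0.227×2.288) = 0.5732 × 14.50 × 0.5949 = 4.945 mg/L.
Minimum DO = 11.2 − 4.945 = 6.255 mg/L.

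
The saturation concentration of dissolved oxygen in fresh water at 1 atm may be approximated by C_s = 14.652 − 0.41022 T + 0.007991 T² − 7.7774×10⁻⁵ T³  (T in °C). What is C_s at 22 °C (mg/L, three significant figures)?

C_s ≈ 8.67 mg/L

C_s = 14.652 − 0.41022×22 + 0.007991×22² − 7.7774×10⁻⁵×22³ = 8.667 mg/L.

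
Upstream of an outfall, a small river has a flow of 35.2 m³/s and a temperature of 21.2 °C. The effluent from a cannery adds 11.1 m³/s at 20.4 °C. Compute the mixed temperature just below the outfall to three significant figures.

Flow-weighted mixing: C = (Q_r C_r + Q_w C_w)/(Q_r + Q_w)
= (35.2×21.2 + 11.1×20.4)/(35.2 + 11.1) = 972.7/46.30 = 21.01 °C.

21.0 °C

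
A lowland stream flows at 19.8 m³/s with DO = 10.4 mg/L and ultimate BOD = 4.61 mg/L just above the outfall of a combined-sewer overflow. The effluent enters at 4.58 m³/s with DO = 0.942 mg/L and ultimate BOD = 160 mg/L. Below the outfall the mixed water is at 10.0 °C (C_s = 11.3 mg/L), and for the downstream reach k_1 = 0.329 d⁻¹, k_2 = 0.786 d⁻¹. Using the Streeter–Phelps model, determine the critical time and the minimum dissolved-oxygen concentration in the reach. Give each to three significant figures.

Mixed DO = (19.8×10.4 + 4.58×0.942)/(19.8+4.58) = 210.2/24.38 = 8.623 mg/L.
Mixed L₀ = (19.8×4.61 + 4.58×160)/(24.38) = 824.1/24.38 = 33.80 mg/L.
Initial deficit D₀ = C_s − DO₀ = 11.3 − 8.623 = 2.677 mg/L.
t_c = (1/0.4570) ln[(0.786/0.329)(1 − 2.677×0.4570/(0.329×33.80))] = 2.188 × ln(2.126) = 1.651 d.
D_c = (0.329/0.786) × 33.80 × e^(−0.329×1.651) = 0.4186 × 33.80 × 0.5810 = 8.220 mg/L.
Minimum DO = 11.3 − 8.220 = 3.080 mg/L.

t_c ≈ 1.65 d; minimum DO ≈ 3.08 mg/L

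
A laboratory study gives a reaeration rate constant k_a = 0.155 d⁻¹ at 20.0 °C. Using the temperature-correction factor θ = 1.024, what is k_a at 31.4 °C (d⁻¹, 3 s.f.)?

k_a(T₂) = k_a(T₁) · θ^(T₂−T₁) = 0.155 × 1.024^(31.4−20.0)
= 0.155 × 1.024^11.4 = 0.155 × 1.310 = 0.2031 d⁻¹.

k_a ≈ 0.203 d⁻¹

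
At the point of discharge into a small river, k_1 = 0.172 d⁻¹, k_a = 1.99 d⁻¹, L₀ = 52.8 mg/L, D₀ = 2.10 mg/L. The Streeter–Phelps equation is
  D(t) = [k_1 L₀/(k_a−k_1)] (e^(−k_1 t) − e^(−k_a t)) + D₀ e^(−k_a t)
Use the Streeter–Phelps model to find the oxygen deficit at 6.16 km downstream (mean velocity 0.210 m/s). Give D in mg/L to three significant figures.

D ≈ 3.24 mg/L

Travel time t = x/v = 6.16 km / (0.210 m/s) = 6160 m / 0.210 m/s = 29330 s = 0.3395 d.
k_1 L₀/(k_a−k_1) = 0.172×52.8/(1.99−0.172) = 9.082/1.818 = 4.995 mg/L.
e^(−k_1 t) = e^(−0.172×0.3395) = 0.9433; e^(−k_a t) = e^(−1.99×0.3395) = 0.5088.
D = 4.995 × (0.9433 − 0.5088) + 2.10 × 0.5088 = 2.170 + 1.069 = 3.239 mg/L.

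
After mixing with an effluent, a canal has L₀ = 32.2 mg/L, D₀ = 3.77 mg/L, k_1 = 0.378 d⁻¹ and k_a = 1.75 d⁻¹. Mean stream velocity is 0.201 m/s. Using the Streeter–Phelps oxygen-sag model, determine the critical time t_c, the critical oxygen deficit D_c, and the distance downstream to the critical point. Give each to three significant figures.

t_c ≈ 0.714 d; D_c ≈ 5.31 mg/L; x_c ≈ 12.4 km

t_c = [1/(k_a−k_1)] ln[(k_a/k_1)(1 − D₀(k_a−k_1)/(k_1 L₀))]
= [1/(1.75−0.378)] ln[(1.75/0.378)(1 − 3.77×1.372/(0.378×32.2))]
= (1/1.372) ln[4.630 × 0.5750] = 0.7289 × ln(2.662) = 0.7289 × 0.9792 = 0.7137 d.
D_c = (k_1/k_a) L₀ e^(−k_1 t_c) = (0.378/1.75) × 32.2 × e^(−0.378×0.7137) = 0.2160 × 32.2 × 0.7636 = 5.311 mg/L.
x_c = v t_c = 0.201 m/s × 0.7137 d × 86400 s/d = 12390 m ≈ 12.4 km.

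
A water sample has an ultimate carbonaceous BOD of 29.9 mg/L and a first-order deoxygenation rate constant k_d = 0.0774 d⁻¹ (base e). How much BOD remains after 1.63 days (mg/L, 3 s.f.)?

L ≈ 26.4 mg/L

L_t = L₀ e^(−k_d t) = 29.9 × e^(−0.0774×1.63) = 29.9 × 0.8815 = 26.36 mg/L.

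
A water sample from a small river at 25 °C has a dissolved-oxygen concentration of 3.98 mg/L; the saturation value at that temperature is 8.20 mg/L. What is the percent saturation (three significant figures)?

% saturation = C/C_s × 100 = 3.98/8.20 × 100 = 48.5 %.

48.5 % saturation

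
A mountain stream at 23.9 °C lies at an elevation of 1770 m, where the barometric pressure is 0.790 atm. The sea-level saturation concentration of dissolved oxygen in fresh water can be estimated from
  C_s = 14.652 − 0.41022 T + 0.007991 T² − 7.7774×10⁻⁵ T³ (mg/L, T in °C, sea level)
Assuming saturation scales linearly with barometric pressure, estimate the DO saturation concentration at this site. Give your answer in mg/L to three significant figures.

At sea level: C_s = 14.652 − 0.41022×23.9 + 0.007991×23.9² − 7.7774×10⁻⁵×23.9³ = 8.351 mg/L.
Pressure correction: C_s' = 8.351 × 0.790 = 6.597 mg/L.

C_s ≈ 6.60 mg/L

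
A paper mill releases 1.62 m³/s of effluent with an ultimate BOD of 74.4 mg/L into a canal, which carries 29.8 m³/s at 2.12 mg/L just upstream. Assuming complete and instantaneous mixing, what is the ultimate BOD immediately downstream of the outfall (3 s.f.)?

5.85 mg/L

Flow-weighted mixing: C = (Q_r C_r + Q_w C_w)/(Q_r + Q_w)
= (29.8×2.12 + 1.62×74.4)/(29.8 + 1.62) = 183.7/31.42 = 5.847 mg/L.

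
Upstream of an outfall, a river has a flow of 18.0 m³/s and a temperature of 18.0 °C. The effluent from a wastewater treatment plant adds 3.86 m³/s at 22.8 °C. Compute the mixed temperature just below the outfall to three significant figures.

18.8 °C

Flow-weighted mixing: C = (Q_r C_r + Q_w C_w)/(Q_r + Q_w)
= (18.0×18.0 + 3.86×22.8)/(18.0 + 3.86) = 412.0/21.86 = 18.85 °C.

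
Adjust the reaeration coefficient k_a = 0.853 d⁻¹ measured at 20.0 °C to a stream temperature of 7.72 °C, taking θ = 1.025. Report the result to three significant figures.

k_a(T₂) = k_a(T₁) · θ^(T₂−T₁) = 0.853 × 1.025^(7.72−20.0)
= 0.853 × 1.025^-12.3 = 0.853 × 0.7384 = 0.6299 d⁻¹.

k_a ≈ 0.630 d⁻¹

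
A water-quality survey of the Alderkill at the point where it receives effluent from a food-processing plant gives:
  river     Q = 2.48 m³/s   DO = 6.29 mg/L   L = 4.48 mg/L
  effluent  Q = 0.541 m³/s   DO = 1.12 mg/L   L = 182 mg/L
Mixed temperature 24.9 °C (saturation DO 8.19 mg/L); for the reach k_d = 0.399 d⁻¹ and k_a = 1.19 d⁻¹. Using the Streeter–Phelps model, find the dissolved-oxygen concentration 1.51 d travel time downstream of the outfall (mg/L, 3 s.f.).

DO ≈ 0.739 mg/L

Mixed DO = (2.48×6.29 + 0.541×1.12)/(2.48+0.541) = 16.21/3.021 = 5.364 mg/L.
Mixed L₀ = (2.48×4.48 + 0.541×182)/(3.021) = 109.6/3.021 = 36.27 mg/L.
Initial deficit D₀ = C_s − DO₀ = 8.19 − 5.364 = 2.826 mg/L.
D(1.51) = [0.399×36.27/(1.19−0.399)](e^(−0.399×1.51) − e^(−1.19×1.51)) + 2.826 e^(−1.19×1.51)
= 18.30 × (0.5474 − 0.1658) + 2.826 × 0.1658 = 7.451 mg/L.
DO = 8.19 − 7.451 = 0.7392 mg/L.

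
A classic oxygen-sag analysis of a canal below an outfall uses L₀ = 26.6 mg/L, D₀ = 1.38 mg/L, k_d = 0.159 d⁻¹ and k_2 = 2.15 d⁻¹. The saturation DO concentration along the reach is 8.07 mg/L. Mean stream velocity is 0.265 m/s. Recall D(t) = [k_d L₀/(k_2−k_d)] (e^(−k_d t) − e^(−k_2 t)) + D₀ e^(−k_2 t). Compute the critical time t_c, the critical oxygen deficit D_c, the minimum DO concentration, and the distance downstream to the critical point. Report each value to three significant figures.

t_c ≈ 0.781 d; D_c ≈ 1.74 mg/L; min DO ≈ 6.33 mg/L; x_c ≈ 17.9 km

t_c = [1/(k_2−k_d)] ln[(k_2/k_d)(1 − D₀(k_2−k_d)/(k_d L₀))]
= [1/(2.15−0.159)] ln[(2.15/0.159)(1 − 1.38×1.991/(0.159×26.6))]
= (1/1.991) ln[13.52 × 0.3504] = 0.5023 × ln(4.738) = 0.5023 × 1.556 = 0.7813 d.
L(t_c) = L₀ e^(−k_d t_c) = 26.6 × 0.8832 = 23.49 mg/L, and at the critical point k_2 D_c = k_d L, so D_c = (0.159/2.15) × 23.49 = 1.737 mg/L.
Minimum DO = C_s − D_c = 8.07 − 1.737 = 6.333 mg/L.
x_c = v t_c = 0.265 m/s × 0.7813 d × 86400 s/d = 17890 m ≈ 17.9 km.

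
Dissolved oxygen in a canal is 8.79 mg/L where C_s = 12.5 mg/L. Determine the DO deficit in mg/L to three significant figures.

D = C_s − C = 12.5 − 8.79 = 3.71 mg/L.

D ≈ 3.71 mg/L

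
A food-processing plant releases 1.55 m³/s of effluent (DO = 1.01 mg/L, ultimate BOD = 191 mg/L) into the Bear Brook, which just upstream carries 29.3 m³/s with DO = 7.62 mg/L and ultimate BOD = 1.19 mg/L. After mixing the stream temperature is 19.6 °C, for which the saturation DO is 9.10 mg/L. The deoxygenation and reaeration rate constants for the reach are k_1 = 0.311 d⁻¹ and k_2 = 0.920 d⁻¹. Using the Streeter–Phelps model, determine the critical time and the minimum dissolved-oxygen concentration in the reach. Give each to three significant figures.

t_c ≈ 1.12 d; minimum DO ≈ 6.54 mg/L

Mixed DO = (29.3×7.62 + 1.55×1.01)/(29.3+1.55) = 224.8/30.85 = 7.288 mg/L.
Mixed L₀ = (29.3×1.19 + 1.55×191)/(30.85) = 330.9/30.85 = 10.73 mg/L.
Initial deficit D₀ = C_s − DO₀ = 9.10 − 7.288 = 1.812 mg/L.
t_c = (1/0.6090) ln[(0.920/0.311)(1 − 1.812×0.6090/(0.311×10.73))] = 1.642 × ln(1.980) = 1.121 d.
D_c = (0.311/0.920) × 10.73 × e^(−0.311×1.121) = 0.3380 × 10.73 × 0.7056 = 2.558 mg/L.
Minimum DO = 9.10 − 2.558 = 6.542 mg/L.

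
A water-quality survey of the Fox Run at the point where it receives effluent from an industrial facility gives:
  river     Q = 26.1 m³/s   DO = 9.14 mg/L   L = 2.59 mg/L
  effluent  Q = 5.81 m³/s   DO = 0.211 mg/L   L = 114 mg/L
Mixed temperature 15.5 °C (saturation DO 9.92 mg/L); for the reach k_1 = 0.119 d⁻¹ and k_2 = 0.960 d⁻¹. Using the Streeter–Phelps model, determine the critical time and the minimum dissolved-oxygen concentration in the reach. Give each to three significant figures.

t_c ≈ 0.866 d; minimum DO ≈ 7.36 mg/L

Mixed DO = (26.1×9.14 + 5.81×0.211)/(26.1+5.81) = 239.8/31.91 = 7.514 mg/L.
Mixed L₀ = (26.1×2.59 + 5.81×114)/(31.91) = 729.9/31.91 = 22.87 mg/L.
Initial deficit D₀ = C_s − DO₀ = 9.92 − 7.514 = 2.406 mg/L.
t_c = (1/0.8410) ln[(0.960/0.119)(1 − 2.406×0.8410/(0.119×22.87))] = 1.189 × ln(2.071) = 0.8658 d.
D_c = (0.119/0.960) × 22.87 × e^(−0.119×0.8658) = 0.1240 × 22.87 × 0.9021 = 2.558 mg/L.
Minimum DO = 9.92 − 2.558 = 7.362 mg/L.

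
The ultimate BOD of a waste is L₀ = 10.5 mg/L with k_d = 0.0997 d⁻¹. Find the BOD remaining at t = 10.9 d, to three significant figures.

L ≈ 3.54 mg/L

L_t = L₀ e^(−k_d t) = 10.5 × e^(−0.0997×10.9) = 10.5 × 0.3373 = 3.542 mg/L.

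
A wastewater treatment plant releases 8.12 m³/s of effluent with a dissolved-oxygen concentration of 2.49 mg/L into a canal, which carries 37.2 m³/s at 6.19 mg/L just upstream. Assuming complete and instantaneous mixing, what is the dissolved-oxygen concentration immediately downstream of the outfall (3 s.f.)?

Flow-weighted mixing: C = (Q_r C_r + Q_w C_w)/(Q_r + Q_w)
= (37.2×6.19 + 8.12×2.49)/(37.2 + 8.12) = 250.5/45.32 = 5.527 mg/L.

5.53 mg/L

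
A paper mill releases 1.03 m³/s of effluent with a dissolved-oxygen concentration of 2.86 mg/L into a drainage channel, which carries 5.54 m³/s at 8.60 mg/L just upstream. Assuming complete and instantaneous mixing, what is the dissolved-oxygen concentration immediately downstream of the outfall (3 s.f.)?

Flow-weighted mixing: C = (Q_r C_r + Q_w C_w)/(Q_r + Q_w)
= (5.54×8.60 + 1.03×2.86)/(5.54 + 1.03) = 50.59/6.570 = 7.700 mg/L.

7.70 mg/L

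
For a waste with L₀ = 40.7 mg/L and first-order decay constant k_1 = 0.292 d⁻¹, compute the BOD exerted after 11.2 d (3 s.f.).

y ≈ 39.2 mg/L

y_t = L₀(1 − e^(−k_1 t)) = 40.7 × (1 − e^(−0.292×11.2))
= 40.7 × (1 − 0.03799) = 40.7 × 0.9620 = 39.15 mg/L.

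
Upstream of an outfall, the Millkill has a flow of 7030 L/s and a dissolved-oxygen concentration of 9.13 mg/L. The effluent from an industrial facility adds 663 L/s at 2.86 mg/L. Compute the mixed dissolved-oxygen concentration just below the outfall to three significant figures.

8.59 mg/L

Flow-weighted mixing: C = (Q_r C_r + Q_w C_w)/(Q_r + Q_w)
= (7030×9.13 + 663×2.86)/(7030 + 663) = 66080/7693 = 8.590 mg/L.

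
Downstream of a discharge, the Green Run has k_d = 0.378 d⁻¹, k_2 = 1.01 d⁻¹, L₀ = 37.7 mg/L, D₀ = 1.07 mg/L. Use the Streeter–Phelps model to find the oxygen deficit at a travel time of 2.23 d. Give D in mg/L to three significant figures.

D ≈ 7.45 mg/L

k_d L₀/(k_2−k_d) = 0.378×37.7/(1.01−0.378) = 14.25/0.6320 = 22.55 mg/L.
e^(−k_d t) = e^(−0.378×2.230) = 0.4304; e^(−k_2 t) = e^(−1.01×2.230) = 0.1052.
D = 22.55 × (0.4304 − 0.1052) + 1.07 × 0.1052 = 7.335 + 0.1125 = 7.447 mg/L.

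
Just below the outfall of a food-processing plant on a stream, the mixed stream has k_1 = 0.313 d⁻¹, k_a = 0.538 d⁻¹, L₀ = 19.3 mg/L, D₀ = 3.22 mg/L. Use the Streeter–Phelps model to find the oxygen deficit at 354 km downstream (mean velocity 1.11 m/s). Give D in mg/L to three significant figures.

Travel time t = x/v = 354 km / (1.11 m/s) = 354000 m / 1.11 m/s = 318900 s = 3.691 d.
k_1 L₀/(k_a−k_1) = 0.313×19.3/(0.538−0.313) = 6.041/0.2250 = 26.85 mg/L.
e^(−k_1 t) = e^(−0.313×3.691) = 0.3149; e^(−k_a t) = e^(−0.538×3.691) = 0.1373.
D = 26.85 × (0.3149 − 0.1373) + 3.22 × 0.1373 = 4.771 + 0.4420 = 5.213 mg/L.

D ≈ 5.21 mg/L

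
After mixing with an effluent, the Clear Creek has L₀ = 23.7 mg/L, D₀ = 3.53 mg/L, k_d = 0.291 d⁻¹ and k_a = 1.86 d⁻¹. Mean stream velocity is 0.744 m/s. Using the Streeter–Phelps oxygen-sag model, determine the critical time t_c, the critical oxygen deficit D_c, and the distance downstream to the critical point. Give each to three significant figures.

At the critical point dD/dt = 0, so k_d L₀ e^(−k_d t) = k_a D. Substituting D(t) from the Streeter–Phelps equation and solving for t gives
t_c = ln[(k_a/k_d)(1 − D₀(k_a−k_d)/(k_d L₀))] / (k_a−k_d).
Here k_a−k_d = 1.569 d⁻¹ and 1 − D₀(k_a−k_d)/(k_d L₀) = 1 − 3.53×1.569/(0.291×23.7) = 0.1969, so
t_c = ln(6.392 × 0.1969) / 1.569 = 0.2301 / 1.569 = 0.1466 d.
D_c = (k_d/k_a) L₀ e^(−k_d t_c) = (0.291/1.86) × 23.7 × e^(−0.291×0.1466) = 0.1565 × 23.7 × 0.9582 = 3.553 mg/L.
x_c = v t_c = 0.744 m/s × 0.1466 d × 86400 s/d = 9426 m ≈ 9.43 km.

t_c ≈ 0.147 d; D_c ≈ 3.55 mg/L; x_c ≈ 9.43 km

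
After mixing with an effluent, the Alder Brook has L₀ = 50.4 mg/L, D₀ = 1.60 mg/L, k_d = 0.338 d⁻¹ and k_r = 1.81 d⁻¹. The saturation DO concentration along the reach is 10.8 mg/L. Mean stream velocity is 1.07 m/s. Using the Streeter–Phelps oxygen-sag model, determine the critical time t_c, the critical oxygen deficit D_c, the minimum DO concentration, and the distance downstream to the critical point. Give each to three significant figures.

t_c = [1/(k_r−k_d)] ln[(k_r/k_d)(1 − D₀(k_r−k_d)/(k_d L₀))]
= [1/(1.81−0.338)] ln[(1.81/0.338)(1 − 1.60×1.472/(0.338×50.4))]
= (1/1.472) ln[5.355 × 0.8617] = 0.6793 × ln(4.615) = 0.6793 × 1.529 = 1.039 d.
D_c = (k_d/k_r) L₀ e^(−k_d t_c) = (0.338/1.81) × 50.4 × e^(−0.338×1.039) = 0.1867 × 50.4 × 0.7039 = 6.625 mg/L.
Minimum DO = C_s − D_c = 10.8 − 6.625 = 4.175 mg/L.
x_c = v t_c = 1.07 m/s × 1.039 d × 86400 s/d = 96040 m ≈ 96.0 km.

t_c ≈ 1.04 d; D_c ≈ 6.62 mg/L; min DO ≈ 4.18 mg/L; x_c ≈ 96.0 km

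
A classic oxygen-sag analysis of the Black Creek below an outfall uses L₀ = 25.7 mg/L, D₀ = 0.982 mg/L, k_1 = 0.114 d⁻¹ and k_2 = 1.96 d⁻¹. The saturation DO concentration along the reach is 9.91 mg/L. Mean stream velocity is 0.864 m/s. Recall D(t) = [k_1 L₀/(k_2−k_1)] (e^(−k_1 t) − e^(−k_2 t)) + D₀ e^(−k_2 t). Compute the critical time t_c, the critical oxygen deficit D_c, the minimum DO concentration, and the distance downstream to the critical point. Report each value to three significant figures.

With k_2/k_1 = 17.19 and 1 − D₀(k_2−k_1)/(k_1 L₀) = 0.3813,
t_c = ln(17.19 × 0.3813) / (1.96 − 0.114) = ln(6.555) / 1.846 = 1.880/1.846 = 1.019 d.
D_c = (k_1/k_2) L₀ e^(−k_1 t_c) = (0.114/1.96) × 25.7 × e^(−0.114×1.019) = 0.05816 × 25.7 × 0.8904 = 1.331 mg/L.
Minimum DO = C_s − D_c = 9.91 − 1.331 = 8.579 mg/L.
x_c = v t_c = 0.864 m/s × 1.019 d × 86400 s/d = 76030 m ≈ 76.0 km.

t_c ≈ 1.02 d; D_c ≈ 1.33 mg/L; min DO ≈ 8.58 mg/L; x_c ≈ 76.0 km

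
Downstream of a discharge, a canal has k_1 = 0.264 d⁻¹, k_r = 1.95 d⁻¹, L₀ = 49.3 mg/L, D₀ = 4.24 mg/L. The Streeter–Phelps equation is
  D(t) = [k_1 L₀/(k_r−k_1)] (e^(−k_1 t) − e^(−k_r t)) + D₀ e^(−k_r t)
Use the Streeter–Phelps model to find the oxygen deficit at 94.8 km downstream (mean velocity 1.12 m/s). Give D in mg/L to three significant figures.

Travel time t = x/v = 94.8 km / (1.12 m/s) = 94800 m / 1.12 m/s = 84640 s = 0.9797 d.
k_1 L₀/(k_r−k_1) = 0.264×49.3/(1.95−0.264) = 13.02/1.686 = 7.720 mg/L.
e^(−k_1 t) = e^(−0.264×0.9797) = 0.7721; e^(−k_r t) = e^(−1.95×0.9797) = 0.1480.
D = 7.720 × (0.7721 − 0.1480) + 4.24 × 0.1480 = 4.818 + 0.6276 = 5.445 mg/L.

D ≈ 5.45 mg/L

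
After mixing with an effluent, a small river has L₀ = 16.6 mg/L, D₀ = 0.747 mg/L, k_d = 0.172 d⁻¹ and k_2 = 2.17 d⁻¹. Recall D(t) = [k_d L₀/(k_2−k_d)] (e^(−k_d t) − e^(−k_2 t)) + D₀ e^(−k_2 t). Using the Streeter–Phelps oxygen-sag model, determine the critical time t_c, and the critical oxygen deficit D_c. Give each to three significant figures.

t_c ≈ 0.899 d; D_c ≈ 1.13 mg/L

At the critical point dD/dt = 0, so k_d L₀ e^(−k_d t) = k_2 D. Substituting D(t) from the Streeter–Phelps equation and solving for t gives
t_c = ln[(k_2/k_d)(1 − D₀(k_2−k_d)/(k_d L₀))] / (k_2−k_d).
Here k_2−k_d = 1.998 d⁻¹ and 1 − D₀(k_2−k_d)/(k_d L₀) = 1 − 0.747×1.998/(0.172×16.6) = 0.4773, so
t_c = ln(12.62 × 0.4773) / 1.998 = 1.795 / 1.998 = 0.8986 d.
D_c = (k_d/k_2) L₀ e^(−k_d t_c) = (0.172/2.17) × 16.6 × e^(−0.172×0.8986) = 0.07926 × 16.6 × 0.8568 = 1.127 mg/L.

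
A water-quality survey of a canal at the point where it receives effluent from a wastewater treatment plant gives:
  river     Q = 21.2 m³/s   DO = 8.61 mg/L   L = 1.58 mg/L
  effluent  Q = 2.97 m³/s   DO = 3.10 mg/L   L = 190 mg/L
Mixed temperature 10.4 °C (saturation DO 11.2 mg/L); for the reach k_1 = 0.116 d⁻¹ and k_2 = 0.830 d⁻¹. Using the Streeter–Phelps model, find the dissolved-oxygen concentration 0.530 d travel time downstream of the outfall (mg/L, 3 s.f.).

Mixed DO = (21.2×8.61 + 2.97×3.10)/(21.2+2.97) = 191.7/24.17 = 7.933 mg/L.
Mixed L₀ = (21.2×1.58 + 2.97×190)/(24.17) = 597.8/24.17 = 24.73 mg/L.
Initial deficit D₀ = C_s − DO₀ = 11.2 − 7.933 = 3.267 mg/L.
D(0.530) = [0.116×24.73/(0.830−0.116)](e^(−0.116×0.530) − e^(−0.830×0.530)) + 3.267 e^(−0.830×0.530)
= 4.018 × (0.9404 − 0.6441) + 3.267 × 0.6441 = 3.295 mg/L.
DO = 11.2 − 3.295 = 7.905 mg/L.

DO ≈ 7.91 mg/L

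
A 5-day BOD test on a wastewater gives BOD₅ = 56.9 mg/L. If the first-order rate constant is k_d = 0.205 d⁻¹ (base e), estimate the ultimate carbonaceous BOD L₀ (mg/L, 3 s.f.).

L₀ ≈ 88.7 mg/L

BOD₅ = L₀(1 − e^(−5k_d)) ⇒ L₀ = BOD₅ / (1 − e^(−5×0.205))
= 56.9 / (1 − 0.3588) = 56.9 / 0.6412 = 88.74 mg/L.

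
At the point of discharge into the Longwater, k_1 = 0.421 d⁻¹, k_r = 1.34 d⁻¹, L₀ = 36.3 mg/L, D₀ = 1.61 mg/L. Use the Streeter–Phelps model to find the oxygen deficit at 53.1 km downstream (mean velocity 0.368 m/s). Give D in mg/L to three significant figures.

Travel time t = x/v = 53.1 km / (0.368 m/s) = 53100 m / 0.368 m/s = 144300 s = 1.670 d.
k_1 L₀/(k_r−k_1) = 0.421×36.3/(1.34−0.421) = 15.28/0.9190 = 16.63 mg/L.
e^(−k_1 t) = e^(−0.421×1.670) = 0.4950; e^(−k_r t) = e^(−1.34×1.670) = 0.1067.
D = 16.63 × (0.4950 − 0.1067) + 1.61 × 0.1067 = 6.458 + 0.1718 = 6.630 mg/L.

D ≈ 6.63 mg/L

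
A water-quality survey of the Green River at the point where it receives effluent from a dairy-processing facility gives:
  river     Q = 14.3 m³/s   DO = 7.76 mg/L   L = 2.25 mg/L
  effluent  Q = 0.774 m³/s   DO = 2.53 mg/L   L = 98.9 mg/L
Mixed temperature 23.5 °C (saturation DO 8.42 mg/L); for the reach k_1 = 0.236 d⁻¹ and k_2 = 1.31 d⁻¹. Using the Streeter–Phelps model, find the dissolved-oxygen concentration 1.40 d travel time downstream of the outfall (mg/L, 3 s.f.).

DO ≈ 7.39 mg/L

Mixed DO = (14.3×7.76 + 0.774×2.53)/(14.3+0.774) = 112.9/15.07 = 7.491 mg/L.
Mixed L₀ = (14.3×2.25 + 0.774×98.9)/(15.07) = 108.7/15.07 = 7.213 mg/L.
Initial deficit D₀ = C_s − DO₀ = 8.42 − 7.491 = 0.9285 mg/L.
D(1.40) = [0.236×7.213/(1.31−0.236)](e^(−0.236×1.40) − e^(−1.31×1.40)) + 0.9285 e^(−1.31×1.40)
= 1.585 × (0.7186 − 0.1598) + 0.9285 × 0.1598 = 1.034 mg/L.
DO = 8.42 − 1.034 = 7.386 mg/L.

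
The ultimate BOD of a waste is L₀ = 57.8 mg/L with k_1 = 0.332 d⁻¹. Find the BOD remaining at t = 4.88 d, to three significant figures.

L ≈ 11.4 mg/L

L_t = L₀ e^(−k_1 t) = 57.8 × e^(−0.332×4.88) = 57.8 × 0.1979 = 11.44 mg/L.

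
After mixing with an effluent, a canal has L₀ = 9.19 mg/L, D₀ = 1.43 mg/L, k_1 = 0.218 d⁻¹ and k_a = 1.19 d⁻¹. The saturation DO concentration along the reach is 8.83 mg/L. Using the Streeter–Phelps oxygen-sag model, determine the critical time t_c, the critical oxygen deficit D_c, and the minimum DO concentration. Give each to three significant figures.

t_c ≈ 0.529 d; D_c ≈ 1.50 mg/L; min DO ≈ 7.33 mg/L

t_c = [1/(k_a−k_1)] ln[(k_a/k_1)(1 − D₀(k_a−k_1)/(k_1 L₀))]
= [1/(1.19−0.218)] ln[(1.19/0.218)(1 − 1.43×0.9720/(0.218×9.19))]
= (1/0.9720) ln[5.459 × 0.3062] = 1.029 × ln(1.671) = 1.029 × 0.5137 = 0.5285 d.
D_c = (k_1/k_a) L₀ e^(−k_1 t_c) = (0.218/1.19) × 9.19 × e^(−0.218×0.5285) = 0.1832 × 9.19 × 0.8912 = 1.500 mg/L.
Minimum DO = C_s − D_c = 8.83 − 1.500 = 7.330 mg/L.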